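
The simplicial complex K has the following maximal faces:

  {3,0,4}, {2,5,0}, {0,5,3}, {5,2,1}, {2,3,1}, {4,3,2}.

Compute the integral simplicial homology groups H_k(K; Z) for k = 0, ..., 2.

K has 6 vertices, 12 edges, 6 triangles.
rank ∂_0 = 0, rank ∂_1 = 5 ⇒ b_0 = 6 − 0 − 5 = 1; all invariant factors of ∂_1 are 1 so no torsion. So H_0 = Z.
rank ∂_1 = 5, rank ∂_2 = 6 ⇒ b_1 = 12 − 5 − 6 = 1; all invariant factors of ∂_2 are 1 so no torsion. So H_1 = Z.
rank ∂_2 = 6, rank ∂_3 = 0 ⇒ b_2 = 6 − 6 − 0 = 0. So H_2 = 0.

H_0 = Z,  H_1 = Z,  H_2 = 0.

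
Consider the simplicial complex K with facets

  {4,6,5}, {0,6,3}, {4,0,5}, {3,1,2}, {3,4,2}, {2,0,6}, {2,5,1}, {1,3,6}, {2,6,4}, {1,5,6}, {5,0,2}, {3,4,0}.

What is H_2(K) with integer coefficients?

Fix the vertex order 0 < 1 < 2 < 3 < 4 < 5 < 6 and write every simplex with vertices in increasing order. Then dim K = 2 and the simplices of K are:

  0-simplices (7): [0], [1], [2], [3], [4], [5], [6]
  1-simplices (18): [0,2], [0,3], [0,4], [0,5], [0,6], [1,2], [1,3], [1,5], [1,6], [2,3], [2,4], [2,5], [2,6], [3,4], [3,6], [4,5], [4,6], [5,6]
  2-simplices (12): [0,2,5], [0,2,6], [0,3,4], [0,3,6], [0,4,5], [1,2,3], [1,2,5], [1,3,6], [1,5,6], [2,3,4], [2,4,6], [4,5,6]

so the chain groups are C_0 ≅ Z^7, C_1 ≅ Z^18, C_2 ≅ Z^12.

Boundary ∂_1: C_1 → C_0 is given by ∂[p,q] = [q] − [p]. For instance
  ∂[3,6] = [6] − [3].
The resulting 7×18 matrix has rank 6, and its Smith normal form has invariant factors (1,1,1,1,1,1).

Boundary ∂_2: C_2 → C_1 acts by ∂[p,q,r] = [q,r] − [p,r] + [p,q]. For instance
  ∂[2,3,4] = [3,4] − [2,4] + [2,3],
  ∂[0,2,6] = [2,6] − [0,6] + [0,2].
The resulting 18×12 matrix has rank 12, and its Smith normal form has invariant factors (1,1,1,1,1,1,1,1,1,1,1,2).

Reading off H_k = ker ∂_k / im ∂_{k+1}:

  H_2: rank ker ∂_2 − rank ∂_3 = (12 − 12) − 0 = 0, and there is no ∂_3, so H_2 ≅ 0.

(K is a triangulation of the real projective plane RP^2.)

H_2 = 0.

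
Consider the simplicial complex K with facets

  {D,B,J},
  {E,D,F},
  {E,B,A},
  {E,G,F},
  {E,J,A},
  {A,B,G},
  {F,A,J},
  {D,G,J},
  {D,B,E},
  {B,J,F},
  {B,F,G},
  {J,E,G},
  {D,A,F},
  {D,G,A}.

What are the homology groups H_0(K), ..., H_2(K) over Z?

H_0 ≅ Z,  H_1 ≅ Z^2,  H_2 ≅ Z.

Order the vertices as A < B < D < E < F < G < J. Listing each simplex with vertices in this order, K has dimension 2 with simplices:

  0-simplices (7): A, B, D, E, F, G, J
  1-simplices (21): AB, AD, AE, AF, AG, AJ, BD, BE, BF, BG, BJ, DE, DF, DG, DJ, EF, EG, EJ, FG, FJ, GJ
  2-simplices (14): ABE, ABG, ADF, ADG, AEJ, AFJ, BDE, BDJ, BFG, BFJ, DEF, DGJ, EFG, EGJ

so the chain groups are C_0 ≅ Z^7, C_1 ≅ Z^21, C_2 ≅ Z^14.

∂_1: C_1 → C_0 sends each edge [p,q] (with p < q) to q − p.
The 7×21 boundary matrix has rank 6 and Smith normal form diag(1,1,1,1,1,1).

Boundary ∂_2: C_2 → C_1 sends each 2-simplex [p,q,r] to [q,r] − [p,r] + [p,q]. For instance
  ∂EGJ = GJ − EJ + EG,
  ∂DGJ = GJ − DJ + DG.
The 21×14 boundary matrix has rank 13 and Smith normal form diag(1,1,1,1,1,1,1,1,1,1,1,1,1).

From H_k ≅ ker(∂_k) / im(∂_{k+1}) we obtain:

  H_0: rank C_0 − rank ∂_1 = 7 − 6 = 1, and the invariant factors of ∂_1 are all 1, so H_0 = Z.
  H_1: rank ker ∂_1 − rank ∂_2 = (21 − 6) − 13 = 2, and the invariant factors of ∂_2 are all 1, so H_1 = Z^2.
  H_2: rank ker ∂_2 − rank ∂_3 = (14 − 13) − 0 = 1, and there is no ∂_3, so H_2 = Z.

As a check, the Euler characteristic is 7 − 21 + 14 = 0, which agrees with 1 − 2 + 1 = 0.
(K is a triangulation of the torus T^2.)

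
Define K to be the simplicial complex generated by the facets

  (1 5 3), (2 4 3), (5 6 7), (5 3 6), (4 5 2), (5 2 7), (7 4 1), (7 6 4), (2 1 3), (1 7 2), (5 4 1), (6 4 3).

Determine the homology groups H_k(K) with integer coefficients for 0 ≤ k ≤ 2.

H_0 = Z,  H_1 = Z/2,  H_2 = 0.

We work with the vertex ordering 1 < 2 < 3 < 4 < 5 < 6 < 7. The simplices of K, each written with vertices in increasing order, are:

  0-simplices (7): [1], [2], [3], [4], [5], [6], [7]
  1-simplices (18): [1,2], [1,3], [1,4], [1,5], [1,7], [2,3], [2,4], [2,5], [2,7], [3,4], [3,5], [3,6], [4,5], [4,6], [4,7], [5,6], [5,7], [6,7]
  2-simplices (12): [1,2,3], [1,2,7], [1,3,5], [1,4,5], [1,4,7], [2,3,4], [2,4,5], [2,5,7], [3,4,6], [3,5,6], [4,6,7], [5,6,7]

giving chain groups C_0 ≅ Z^7, C_1 ≅ Z^18, C_2 ≅ Z^12.

Boundary ∂_1: C_1 → C_0 is given by ∂[p,q] = [q] − [p].
The resulting 7×18 matrix has rank 6, and its Smith normal form has invariant factors (1,1,1,1,1,1).

∂_2: C_2 → C_1 acts by ∂[p,q,r] = [q,r] − [p,r] + [p,q]. For instance
  ∂[1,3,5] = [3,5] − [1,5] + [1,3],
  ∂[1,4,5] = [4,5] − [1,5] + [1,4].
As a 18×12 matrix over Z this has rank 12, with invariant factors (1,1,1,1,1,1,1,1,1,1,1,2).

Now H_k = ker ∂_k / im ∂_{k+1}, so:

  H_0: rank C_0 − rank ∂_1 = 7 − 6 = 1, and the invariant factors of ∂_1 are all 1, so H_0 = Z.
  H_1: rank ker ∂_1 − rank ∂_2 = (18 − 6) − 12 = 0, and ∂_2 has invariant factor 2 > 1, so H_1 = Z/2.
  H_2: rank ker ∂_2 − rank ∂_3 = (12 − 12) − 0 = 0, and there is no ∂_3, so H_2 = 0.

As a check, the Euler characteristic is 7 − 18 + 12 = 1, which agrees with 1 − 0 + 0 = 1.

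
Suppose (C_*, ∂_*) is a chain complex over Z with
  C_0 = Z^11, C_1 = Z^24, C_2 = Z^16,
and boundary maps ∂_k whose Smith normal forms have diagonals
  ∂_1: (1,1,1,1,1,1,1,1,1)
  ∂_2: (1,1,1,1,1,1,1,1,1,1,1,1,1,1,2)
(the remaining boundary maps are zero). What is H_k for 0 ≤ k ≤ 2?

H_0 ≅ Z^2,  H_1 ≅ Z_2,  H_2 ≅ Z.

H_0: b_0 = 11 − 0 − 9 = 2; torsion from ∂_1 factors > 1: none. So H_0 ≅ Z^2.
H_1: b_1 = 24 − 9 − 15 = 0; torsion from ∂_2 factors > 1: [2]. So H_1 ≅ Z_2.
H_2: b_2 = 16 − 15 − 0 = 1; torsion from ∂_3 factors > 1: none. So H_2 ≅ Z.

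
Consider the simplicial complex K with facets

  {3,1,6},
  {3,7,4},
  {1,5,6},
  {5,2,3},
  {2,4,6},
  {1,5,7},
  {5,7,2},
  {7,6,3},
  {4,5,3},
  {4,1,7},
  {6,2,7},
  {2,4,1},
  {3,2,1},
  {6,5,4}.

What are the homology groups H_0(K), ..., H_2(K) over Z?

H_0 ≅ Z,  H_1 ≅ Z^2,  H_2 ≅ Z.

Take the total order 1 < 2 < 3 < 4 < 5 < 6 < 7 on the vertex set. Then K (dimension 2) consists of the simplices:

  0-simplices (7): [1], [2], [3], [4], [5], [6], [7]
  1-simplices (21): [1,2], [1,3], [1,4], [1,5], [1,6], [1,7], [2,3], [2,4], [2,5], [2,6], [2,7], [3,4], [3,5], [3,6], [3,7], [4,5], [4,6], [4,7], [5,6], [5,7], [6,7]
  2-simplices (14): [1,2,3], [1,2,4], [1,3,6], [1,4,7], [1,5,6], [1,5,7], [2,3,5], [2,4,6], [2,5,7], [2,6,7], [3,4,5], [3,4,7], [3,6,7], [4,5,6]

so the chain groups are C_0 ≅ Z^7, C_1 ≅ Z^21, C_2 ≅ Z^14.

The boundary map ∂_1: C_1 → C_0 sends each edge [p,q] (with p < q) to q − p.
As a 7×21 matrix over Z this has rank 6, with invariant factors (1,1,1,1,1,1).

Boundary ∂_2: C_2 → C_1 acts by ∂[p,q,r] = [q,r] − [p,r] + [p,q]. For instance
  ∂[1,2,4] = [2,4] − [1,4] + [1,2],
  ∂[1,5,7] = [5,7] − [1,7] + [1,5].
This gives a 21×14 integer matrix of rank 13; reducing to Smith normal form yields diagonal entries (1,1,1,1,1,1,1,1,1,1,1,1,1).

From H_k ≅ ker(∂_k) / im(∂_{k+1}) we obtain:

  H_0: rank C_0 − rank ∂_1 = 7 − 6 = 1, and the invariant factors of ∂_1 are all 1, so H_0 ≅ Z.
  H_1: rank ker ∂_1 − rank ∂_2 = (21 − 6) − 13 = 2, and the invariant factors of ∂_2 are all 1, so H_1 ≅ Z^2.
  H_2: rank ker ∂_2 − rank ∂_3 = (14 − 13) − 0 = 1, and there is no ∂_3, so H_2 ≅ Z.

As a check, the Euler characteristic is 7 − 21 + 14 = 0, which agrees with 1 − 2 + 1 = 0.
(K is a triangulation of the torus T^2.)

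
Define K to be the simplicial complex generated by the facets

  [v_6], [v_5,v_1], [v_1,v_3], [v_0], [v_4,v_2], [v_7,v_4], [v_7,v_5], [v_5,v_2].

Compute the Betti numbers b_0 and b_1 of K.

b_0 = 3, b_1 = 1.

K has 8 vertices, 6 edges.
rank ∂_0 = 0, rank ∂_1 = 5 ⇒ b_0 = 8 − 0 − 5 = 3; all invariant factors of ∂_1 are 1 so no torsion. So H_0 ≅ Z^3.
rank ∂_1 = 5, rank ∂_2 = 0 ⇒ b_1 = 6 − 5 − 0 = 1. So H_1 ≅ Z.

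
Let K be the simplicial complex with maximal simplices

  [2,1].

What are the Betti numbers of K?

K has 2 vertices, 1 edge.
rank ∂_0 = 0, rank ∂_1 = 1 ⇒ b_0 = 2 − 0 − 1 = 1; all invariant factors of ∂_1 are 1 so no torsion. So H_0 = Z.
rank ∂_1 = 1, rank ∂_2 = 0 ⇒ b_1 = 1 − 1 − 0 = 0. So H_1 = 0.

b_0 = 1, b_1 = 0.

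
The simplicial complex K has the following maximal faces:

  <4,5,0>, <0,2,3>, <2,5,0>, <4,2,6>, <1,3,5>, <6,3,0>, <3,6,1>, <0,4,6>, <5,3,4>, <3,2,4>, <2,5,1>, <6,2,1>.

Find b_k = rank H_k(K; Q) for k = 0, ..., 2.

Take the total order 0 < 1 < 2 < 3 < 4 < 5 < 6 on the vertex set. Then K (dimension 2) consists of the simplices:

  0-simplices (7): [0], [1], [2], [3], [4], [5], [6]
  1-simplices (18): [0,2], [0,3], [0,4], [0,5], [0,6], [1,2], [1,3], [1,5], [1,6], [2,3], [2,4], [2,5], [2,6], [3,4], [3,5], [3,6], [4,5], [4,6]
  2-simplices (12): [0,2,3], [0,2,5], [0,3,6], [0,4,5], [0,4,6], [1,2,5], [1,2,6], [1,3,5], [1,3,6], [2,3,4], [2,4,6], [3,4,5]

Hence C_0 ≅ Z^7, C_1 ≅ Z^18, C_2 ≅ Z^12.

∂_1: C_1 → C_0 sends each edge [p,q] (with p < q) to q − p.
The resulting 7×18 matrix has rank 6, and its Smith normal form has invariant factors (1,1,1,1,1,1).

Boundary ∂_2: C_2 → C_1 sends each 2-simplex [p,q,r] to [q,r] − [p,r] + [p,q]. For instance
  ∂[0,3,6] = [3,6] − [0,6] + [0,3],
  ∂[1,2,6] = [2,6] − [1,6] + [1,2].
As a 18×12 matrix over Z this has rank 12, with invariant factors (1,1,1,1,1,1,1,1,1,1,1,2).

Now H_k = ker ∂_k / im ∂_{k+1}, so:

  H_0: rank C_0 − rank ∂_1 = 7 − 6 = 1, and the invariant factors of ∂_1 are all 1, so H_0 = Z.
  H_1: rank ker ∂_1 − rank ∂_2 = (18 − 6) − 12 = 0, and ∂_2 has invariant factor 2 > 1, so H_1 = Z_2.
  H_2: rank ker ∂_2 − rank ∂_3 = (12 − 12) − 0 = 0, and there is no ∂_3, so H_2 = 0.

Hence the Betti numbers are b_0 = 1, b_1 = 0, b_2 = 0.

b_0 = 1, b_1 = 0, b_2 = 0.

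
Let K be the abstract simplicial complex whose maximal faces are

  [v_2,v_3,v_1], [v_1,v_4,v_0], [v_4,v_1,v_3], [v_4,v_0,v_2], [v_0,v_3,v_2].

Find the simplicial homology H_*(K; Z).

H_0 ≅ Z,  H_1 ≅ Z,  H_2 = 0.

Order the vertices as v_0 < v_1 < v_2 < v_3 < v_4. Listing each simplex with vertices in this order, K has dimension 2 with simplices:

  0-simplices (5): [v_0], [v_1], [v_2], [v_3], [v_4]
  1-simplices (10): [v_0,v_1], [v_0,v_2], [v_0,v_3], [v_0,v_4], [v_1,v_2], [v_1,v_3], [v_1,v_4], [v_2,v_3], [v_2,v_4], [v_3,v_4]
  2-simplices (5): [v_0,v_1,v_4], [v_0,v_2,v_3], [v_0,v_2,v_4], [v_1,v_2,v_3], [v_1,v_3,v_4]

giving chain groups C_0 ≅ Z^5, C_1 ≅ Z^10, C_2 ≅ Z^5.

∂_1: C_1 → C_0 maps an edge to its endpoints' difference, ∂[p,q] = q − p. For instance
  ∂[v_3,v_4] = [v_4] − [v_3].
The resulting 5×10 matrix has rank 4, and its Smith normal form has invariant factors (1,1,1,1).

∂_2: C_2 → C_1 acts by ∂[p,q,r] = [q,r] − [p,r] + [p,q]. For instance
  ∂[v_1,v_3,v_4] = [v_3,v_4] − [v_1,v_4] + [v_1,v_3],
  ∂[v_0,v_2,v_3] = [v_2,v_3] − [v_0,v_3] + [v_0,v_2].
The resulting 10×5 matrix has rank 5, and its Smith normal form has invariant factors (1,1,1,1,1).

Now H_k = ker ∂_k / im ∂_{k+1}, so:

  H_0: rank C_0 − rank ∂_1 = 5 − 4 = 1, and the invariant factors of ∂_1 are all 1, so H_0 = Z.
  H_1: rank ker ∂_1 − rank ∂_2 = (10 − 4) − 5 = 1, and the invariant factors of ∂_2 are all 1, so H_1 = Z.
  H_2: rank ker ∂_2 − rank ∂_3 = (5 − 5) − 0 = 0, and there is no ∂_3, so H_2 = 0.

(K is a triangulation of the Möbius band.)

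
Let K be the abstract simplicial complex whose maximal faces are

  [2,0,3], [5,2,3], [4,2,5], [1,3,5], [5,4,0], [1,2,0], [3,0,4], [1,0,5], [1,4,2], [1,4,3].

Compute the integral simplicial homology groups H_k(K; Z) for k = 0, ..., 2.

H_0 = Z,  H_1 = Z/2,  H_2 = 0.

Order the vertices as 0 < 1 < 2 < 3 < 4 < 5. Listing each simplex with vertices in this order, K has dimension 2 with simplices:

  0-simplices (6): [0], [1], [2], [3], [4], [5]
  1-simplices (15): [0,1], [0,2], [0,3], [0,4], [0,5], [1,2], [1,3], [1,4], [1,5], [2,3], [2,4], [2,5], [3,4], [3,5], [4,5]
  2-simplices (10): [0,1,2], [0,1,5], [0,2,3], [0,3,4], [0,4,5], [1,2,4], [1,3,4], [1,3,5], [2,3,5], [2,4,5]

Hence C_0 ≅ Z^6, C_1 ≅ Z^15, C_2 ≅ Z^10.

∂_1: C_1 → C_0 maps an edge to its endpoints' difference, ∂[p,q] = q − p.
As a 6×15 matrix over Z this has rank 5, with invariant factors (1,1,1,1,1).

∂_2: C_2 → C_1 maps a triangle to the signed sum of its edges. For instance
  ∂[1,3,5] = [3,5] − [1,5] + [1,3],
  ∂[2,3,5] = [3,5] − [2,5] + [2,3].
As a 15×10 matrix over Z this has rank 10, with invariant factors (1,1,1,1,1,1,1,1,1,2).

Reading off H_k = ker ∂_k / im ∂_{k+1}:

  H_0: rank C_0 − rank ∂_1 = 6 − 5 = 1, and the invariant factors of ∂_1 are all 1, so H_0 = Z.
  H_1: rank ker ∂_1 − rank ∂_2 = (15 − 5) − 10 = 0, and ∂_2 has invariant factor 2 > 1, so H_1 = Z/2.
  H_2: rank ker ∂_2 − rank ∂_3 = (10 − 10) − 0 = 0, and there is no ∂_3, so H_2 = 0.

(K is a triangulation of the real projective plane RP^2.)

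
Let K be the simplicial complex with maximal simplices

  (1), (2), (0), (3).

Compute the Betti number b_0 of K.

b_0 = 4.

We work with the vertex ordering 0 < 1 < 2 < 3. The simplices of K, each written with vertices in increasing order, are:

  0-simplices (4): [0], [1], [2], [3]

giving chain groups C_0 ≅ Z^4.

Reading off H_k = ker ∂_k / im ∂_{k+1}:

  H_0: rank C_0 − rank ∂_1 = 4 − 0 = 4, and there is no ∂_1, so H_0 = Z^4.

(K is a triangulation of a set of 4 points.)

Hence the Betti numbers are b_0 = 4.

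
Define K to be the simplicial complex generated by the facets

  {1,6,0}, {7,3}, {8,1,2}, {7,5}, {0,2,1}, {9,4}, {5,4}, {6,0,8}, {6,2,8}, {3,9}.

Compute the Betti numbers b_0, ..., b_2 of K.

b_0 = 2, b_1 = 2, b_2 = 0.

Take the total order 0 < 1 < 2 < 3 < 4 < 5 < 6 < 7 < 8 < 9 on the vertex set. Then K (dimension 2) consists of the simplices:

  0-simplices (10): [0], [1], [2], [3], [4], [5], [6], [7], [8], [9]
  1-simplices (15): [0,1], [0,2], [0,6], [0,8], [1,2], [1,6], [1,8], [2,6], [2,8], [3,7], [3,9], [4,5], [4,9], [5,7], [6,8]
  2-simplices (5): [0,1,2], [0,1,6], [0,6,8], [1,2,8], [2,6,8]

so the chain groups are C_0 ≅ Z^10, C_1 ≅ Z^15, C_2 ≅ Z^5.

∂_1: C_1 → C_0 maps an edge to its endpoints' difference, ∂[p,q] = q − p. For instance
  ∂[4,5] = [5] − [4].
This gives a 10×15 integer matrix of rank 8; reducing to Smith normal form yields diagonal entries (1,1,1,1,1,1,1,1).

The boundary map ∂_2: C_2 → C_1 maps a triangle to the signed sum of its edges. For instance
  ∂[1,2,8] = [2,8] − [1,8] + [1,2],
  ∂[0,6,8] = [6,8] − [0,8] + [0,6].
The 15×5 boundary matrix has rank 5 and Smith normal form diag(1,1,1,1,1).

Now H_k = ker ∂_k / im ∂_{k+1}, so:

  H_0: rank C_0 − rank ∂_1 = 10 − 8 = 2, and the invariant factors of ∂_1 are all 1, so H_0 = Z^2.
  H_1: rank ker ∂_1 − rank ∂_2 = (15 − 8) − 5 = 2, and the invariant factors of ∂_2 are all 1, so H_1 = Z^2.
  H_2: rank ker ∂_2 − rank ∂_3 = (5 − 5) − 0 = 0, and there is no ∂_3, so H_2 = 0.

As a check, the Euler characteristic is 10 − 15 + 5 = 0, which agrees with 2 − 2 + 0 = 0.

Hence the Betti numbers are b_0 = 2, b_1 = 2, b_2 = 0.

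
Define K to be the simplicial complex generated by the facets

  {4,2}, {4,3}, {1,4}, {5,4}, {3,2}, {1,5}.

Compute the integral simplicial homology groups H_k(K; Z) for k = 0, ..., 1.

Order the vertices as 1 < 2 < 3 < 4 < 5. Listing each simplex with vertices in this order, K has dimension 1 with simplices:

  0-simplices (5): [1], [2], [3], [4], [5]
  1-simplices (6): [1,4], [1,5], [2,3], [2,4], [3,4], [4,5]

giving chain groups C_0 ≅ Z^5, C_1 ≅ Z^6.

Boundary ∂_1: C_1 → C_0 sends each edge [p,q] (with p < q) to q − p.
As a 5×6 matrix over Z this has rank 4, with invariant factors (1,1,1,1).

From H_k ≅ ker(∂_k) / im(∂_{k+1}) we obtain:

  H_0: rank C_0 − rank ∂_1 = 5 − 4 = 1, and the invariant factors of ∂_1 are all 1, so H_0 ≅ Z.
  H_1: rank ker ∂_1 − rank ∂_2 = (6 − 4) − 0 = 2, and there is no ∂_2, so H_1 ≅ Z^2.

H_0 = Z,  H_1 = Z^2.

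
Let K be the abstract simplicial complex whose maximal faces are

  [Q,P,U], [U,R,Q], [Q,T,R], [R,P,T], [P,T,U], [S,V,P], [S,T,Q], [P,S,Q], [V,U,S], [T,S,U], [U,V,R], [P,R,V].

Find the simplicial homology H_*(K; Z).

H_0 ≅ Z,  H_1 ≅ Z/2Z,  H_2 = 0.

We work with the vertex ordering P < Q < R < S < T < U < V. The simplices of K, each written with vertices in increasing order, are:

  0-simplices (7): P, Q, R, S, T, U, V
  1-simplices (18): PQ, PR, PS, PT, PU, PV, QR, QS, QT, QU, RT, RU, RV, ST, SU, SV, TU, UV
  2-simplices (12): PQS, PQU, PRT, PRV, PSV, PTU, QRT, QRU, QST, RUV, STU, SUV

Hence C_0 ≅ Z^7, C_1 ≅ Z^18, C_2 ≅ Z^12.

∂_1: C_1 → C_0 sends each edge [p,q] (with p < q) to q − p. For instance
  ∂QT = T − Q.
The 7×18 boundary matrix has rank 6 and Smith normal form diag(1,1,1,1,1,1).

Boundary ∂_2: C_2 → C_1 acts by ∂[p,q,r] = [q,r] − [p,r] + [p,q]. For instance
  ∂QST = ST − QT + QS,
  ∂QRU = RU − QU + QR.
The resulting 18×12 matrix has rank 12, and its Smith normal form has invariant factors (1,1,1,1,1,1,1,1,1,1,1,2).

Reading off H_k = ker ∂_k / im ∂_{k+1}:

  H_0: rank C_0 − rank ∂_1 = 7 − 6 = 1, and the invariant factors of ∂_1 are all 1, so H_0 ≅ Z.
  H_1: rank ker ∂_1 − rank ∂_2 = (18 − 6) − 12 = 0, and ∂_2 has invariant factor 2 > 1, so H_1 ≅ Z/2Z.
  H_2: rank ker ∂_2 − rank ∂_3 = (12 − 12) − 0 = 0, and there is no ∂_3, so H_2 ≅ 0.

As a check, the Euler characteristic is 7 − 18 + 12 = 1, which agrees with 1 − 0 + 0 = 1.
(K is a triangulation of the real projective plane RP^2.)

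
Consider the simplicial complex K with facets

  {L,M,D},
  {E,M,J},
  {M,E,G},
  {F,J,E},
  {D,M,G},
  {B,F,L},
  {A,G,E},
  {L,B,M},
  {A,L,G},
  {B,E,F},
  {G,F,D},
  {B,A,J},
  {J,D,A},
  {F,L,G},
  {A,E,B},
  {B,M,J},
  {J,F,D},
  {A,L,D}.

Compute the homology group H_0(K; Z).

H_0 ≅ Z.

Order the vertices as A < B < D < E < F < G < J < L < M. Listing each simplex with vertices in this order, K has dimension 2 with simplices:

  0-simplices (9): A, B, D, E, F, G, J, L, M
  1-simplices (27): AB, AD, AE, AG, AJ, AL, BE, BF, BJ, BL, BM, DF, DG, DJ, DL, DM, EF, EG, EJ, EM, FG, FJ, FL, GL, GM, JM, LM
  2-simplices (18): ABE, ABJ, ADJ, ADL, AEG, AGL, BEF, BFL, BJM, BLM, DFG, DFJ, DGM, DLM, EFJ, EGM, EJM, FGL

so the chain groups are C_0 ≅ Z^9, C_1 ≅ Z^27, C_2 ≅ Z^18.

Boundary ∂_1: C_1 → C_0 maps an edge to its endpoints' difference, ∂[p,q] = q − p.
As a 9×27 matrix over Z this has rank 8, with invariant factors (1,1,1,1,1,1,1,1).

∂_2: C_2 → C_1 sends each 2-simplex [p,q,r] to [q,r] − [p,r] + [p,q]. For instance
  ∂BEF = EF − BF + BE,
  ∂BFL = FL − BL + BF.
This gives a 27×18 integer matrix of rank 18; reducing to Smith normal form yields diagonal entries (1,1,1,1,1,1,1,1,1,1,1,1,1,1,1,1,1,2).

Now H_k = ker ∂_k / im ∂_{k+1}, so:

  H_0: rank C_0 − rank ∂_1 = 9 − 8 = 1, and the invariant factors of ∂_1 are all 1, so H_0 ≅ Z.

(K is a triangulation of the Klein bottle.)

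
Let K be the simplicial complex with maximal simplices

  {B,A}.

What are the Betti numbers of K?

Fix the vertex order A < B and write every simplex with vertices in increasing order. Then dim K = 1 and the simplices of K are:

  0-simplices (2): A, B
  1-simplices (1): AB

so the chain groups are C_0 ≅ Z^2, C_1 ≅ Z^1.

Boundary ∂_1: C_1 → C_0 sends each edge [p,q] (with p < q) to q − p. For instance
  ∂AB = B − A.
The resulting 2×1 matrix has rank 1, and its Smith normal form has invariant factors (1).

From H_k ≅ ker(∂_k) / im(∂_{k+1}) we obtain:

  H_0: rank C_0 − rank ∂_1 = 2 − 1 = 1, and the invariant factors of ∂_1 are all 1, so H_0 = Z.
  H_1: rank ker ∂_1 − rank ∂_2 = (1 − 1) − 0 = 0, and there is no ∂_2, so H_1 = 0.

As a check, the Euler characteristic is 2 − 1 = 1, which agrees with 1 − 0 = 1.

Hence the Betti numbers are b_0 = 1, b_1 = 0.

b_0 = 1, b_1 = 0.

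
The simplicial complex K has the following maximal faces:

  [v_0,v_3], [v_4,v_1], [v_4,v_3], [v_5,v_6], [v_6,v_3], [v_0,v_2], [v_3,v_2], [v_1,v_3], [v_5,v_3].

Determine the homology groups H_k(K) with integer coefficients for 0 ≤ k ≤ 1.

Fix the vertex order v_0 < v_1 < v_2 < v_3 < v_4 < v_5 < v_6 and write every simplex with vertices in increasing order. Then dim K = 1 and the simplices of K are:

  0-simplices (7): [v_0], [v_1], [v_2], [v_3], [v_4], [v_5], [v_6]
  1-simplices (9): [v_0,v_2], [v_0,v_3], [v_1,v_3], [v_1,v_4], [v_2,v_3], [v_3,v_4], [v_3,v_5], [v_3,v_6], [v_5,v_6]

giving chain groups C_0 ≅ Z^7, C_1 ≅ Z^9.

∂_1: C_1 → C_0 is given by ∂[p,q] = [q] − [p]. For instance
  ∂[v_3,v_5] = [v_5] − [v_3].
As a 7×9 matrix over Z this has rank 6, with invariant factors (1,1,1,1,1,1).

Computing H_k = (kernel of ∂_k) / (image of ∂_{k+1}):

  H_0: rank C_0 − rank ∂_1 = 7 − 6 = 1, and the invariant factors of ∂_1 are all 1, so H_0 ≅ Z.
  H_1: rank ker ∂_1 − rank ∂_2 = (9 − 6) − 0 = 3, and there is no ∂_2, so H_1 ≅ Z^3.

(K is a triangulation of a wedge of 3 circles.)

H_0 ≅ Z,  H_1 ≅ Z^3.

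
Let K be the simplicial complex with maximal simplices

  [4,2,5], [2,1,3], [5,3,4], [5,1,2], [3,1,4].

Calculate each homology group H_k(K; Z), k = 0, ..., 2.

H_0 ≅ Z,  H_1 ≅ Z,  H_2 = 0.

Order the vertices as 1 < 2 < 3 < 4 < 5. Listing each simplex with vertices in this order, K has dimension 2 with simplices:

  0-simplices (5): [1], [2], [3], [4], [5]
  1-simplices (10): [1,2], [1,3], [1,4], [1,5], [2,3], [2,4], [2,5], [3,4], [3,5], [4,5]
  2-simplices (5): [1,2,3], [1,2,5], [1,3,4], [2,4,5], [3,4,5]

so the chain groups are C_0 ≅ Z^5, C_1 ≅ Z^10, C_2 ≅ Z^5.

The boundary map ∂_1: C_1 → C_0 maps an edge to its endpoints' difference, ∂[p,q] = q − p.
The resulting 5×10 matrix has rank 4, and its Smith normal form has invariant factors (1,1,1,1).

∂_2: C_2 → C_1 maps a triangle to the signed sum of its edges. For instance
  ∂[1,2,5] = [2,5] − [1,5] + [1,2],
  ∂[1,2,3] = [2,3] − [1,3] + [1,2].
This gives a 10×5 integer matrix of rank 5; reducing to Smith normal form yields diagonal entries (1,1,1,1,1).

From H_k ≅ ker(∂_k) / im(∂_{k+1}) we obtain:

  H_0: rank C_0 − rank ∂_1 = 5 − 4 = 1, and the invariant factors of ∂_1 are all 1, so H_0 ≅ Z.
  H_1: rank ker ∂_1 − rank ∂_2 = (10 − 4) − 5 = 1, and the invariant factors of ∂_2 are all 1, so H_1 ≅ Z.
  H_2: rank ker ∂_2 − rank ∂_3 = (5 − 5) − 0 = 0, and there is no ∂_3, so H_2 ≅ 0.

As a check, the Euler characteristic is 5 − 10 + 5 = 0, which agrees with 1 − 1 + 0 = 0.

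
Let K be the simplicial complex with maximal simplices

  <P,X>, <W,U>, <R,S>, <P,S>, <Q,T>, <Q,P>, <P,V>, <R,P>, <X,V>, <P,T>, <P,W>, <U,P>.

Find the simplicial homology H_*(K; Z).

K has 9 vertices, 12 edges.
rank ∂_0 = 0, rank ∂_1 = 8 ⇒ b_0 = 9 − 0 − 8 = 1; all invariant factors of ∂_1 are 1 so no torsion. So H_0 ≅ Z.
rank ∂_1 = 8, rank ∂_2 = 0 ⇒ b_1 = 12 − 8 − 0 = 4. So H_1 ≅ Z^4.

H_0 ≅ Z,  H_1 ≅ Z^4.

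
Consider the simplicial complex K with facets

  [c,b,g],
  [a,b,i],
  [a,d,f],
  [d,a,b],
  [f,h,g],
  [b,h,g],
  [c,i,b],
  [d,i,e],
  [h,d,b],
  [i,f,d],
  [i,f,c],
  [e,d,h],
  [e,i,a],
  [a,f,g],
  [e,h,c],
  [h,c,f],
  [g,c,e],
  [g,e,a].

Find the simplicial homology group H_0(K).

K has 9 vertices, 27 edges, 18 triangles.
rank ∂_0 = 0, rank ∂_1 = 8 ⇒ b_0 = 9 − 0 − 8 = 1; all invariant factors of ∂_1 are 1 so no torsion. So H_0 ≅ Z.

H_0 = Z.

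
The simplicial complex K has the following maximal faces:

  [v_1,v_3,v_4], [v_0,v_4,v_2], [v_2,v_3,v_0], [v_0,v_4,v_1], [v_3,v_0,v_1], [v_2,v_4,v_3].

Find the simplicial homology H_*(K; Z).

H_0 ≅ Z,  H_1 = 0,  H_2 ≅ Z.

Fix the vertex order v_0 < v_1 < v_2 < v_3 < v_4 and write every simplex with vertices in increasing order. Then dim K = 2 and the simplices of K are:

  0-simplices (5): [v_0], [v_1], [v_2], [v_3], [v_4]
  1-simplices (9): [v_0,v_1], [v_0,v_2], [v_0,v_3], [v_0,v_4], [v_1,v_3], [v_1,v_4], [v_2,v_3], [v_2,v_4], [v_3,v_4]
  2-simplices (6): [v_0,v_1,v_3], [v_0,v_1,v_4], [v_0,v_2,v_3], [v_0,v_2,v_4], [v_1,v_3,v_4], [v_2,v_3,v_4]

giving chain groups C_0 ≅ Z^5, C_1 ≅ Z^9, C_2 ≅ Z^6.

∂_1: C_1 → C_0 sends each edge [p,q] (with p < q) to q − p. For instance
  ∂[v_2,v_3] = [v_3] − [v_2].
The resulting 5×9 matrix has rank 4, and its Smith normal form has invariant factors (1,1,1,1).

Boundary ∂_2: C_2 → C_1 sends each 2-simplex [p,q,r] to [q,r] − [p,r] + [p,q]. For instance
  ∂[v_0,v_2,v_4] = [v_2,v_4] − [v_0,v_4] + [v_0,v_2],
  ∂[v_0,v_1,v_4] = [v_1,v_4] − [v_0,v_4] + [v_0,v_1].
As a 9×6 matrix over Z this has rank 5, with invariant factors (1,1,1,1,1).

Now H_k = ker ∂_k / im ∂_{k+1}, so:

  H_0: rank C_0 − rank ∂_1 = 5 − 4 = 1, and the invariant factors of ∂_1 are all 1, so H_0 = Z.
  H_1: rank ker ∂_1 − rank ∂_2 = (9 − 4) − 5 = 0, and the invariant factors of ∂_2 are all 1, so H_1 = 0.
  H_2: rank ker ∂_2 − rank ∂_3 = (6 − 5) − 0 = 1, and there is no ∂_3, so H_2 = Z.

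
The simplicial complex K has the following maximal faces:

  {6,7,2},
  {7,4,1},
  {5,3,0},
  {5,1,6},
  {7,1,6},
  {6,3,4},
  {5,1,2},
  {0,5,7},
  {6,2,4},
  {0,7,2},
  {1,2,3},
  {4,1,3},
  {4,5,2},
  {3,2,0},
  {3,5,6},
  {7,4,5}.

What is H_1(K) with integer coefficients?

We work with the vertex ordering 0 < 1 < 2 < 3 < 4 < 5 < 6 < 7. The simplices of K, each written with vertices in increasing order, are:

  0-simplices (8): [0], [1], [2], [3], [4], [5], [6], [7]
  1-simplices (24): (24 of them)
  2-simplices (16): [0,2,3], [0,2,7], [0,3,5], [0,5,7], [1,2,3], [1,2,5], [1,3,4], [1,4,7], [1,5,6], [1,6,7], [2,4,5], [2,4,6], [2,6,7], [3,4,6], [3,5,6], [4,5,7]

so the chain groups are C_0 ≅ Z^8, C_1 ≅ Z^24, C_2 ≅ Z^16.

The boundary map ∂_1: C_1 → C_0 maps an edge to its endpoints' difference, ∂[p,q] = q − p.
This gives a 8×24 integer matrix of rank 7; reducing to Smith normal form yields diagonal entries (1,1,1,1,1,1,1).

∂_2: C_2 → C_1 sends each 2-simplex [p,q,r] to [q,r] − [p,r] + [p,q]. For instance
  ∂[1,2,3] = [2,3] − [1,3] + [1,2],
  ∂[1,5,6] = [5,6] − [1,6] + [1,5].
The 24×16 boundary matrix has rank 15 and Smith normal form diag(1,1,1,1,1,1,1,1,1,1,1,1,1,1,1).

Reading off H_k = ker ∂_k / im ∂_{k+1}:

  H_1: rank ker ∂_1 − rank ∂_2 = (24 − 7) − 15 = 2, and the invariant factors of ∂_2 are all 1, so H_1 = Z^2.

(K is a triangulation of the torus T^2.)

H_1 ≅ Z^2.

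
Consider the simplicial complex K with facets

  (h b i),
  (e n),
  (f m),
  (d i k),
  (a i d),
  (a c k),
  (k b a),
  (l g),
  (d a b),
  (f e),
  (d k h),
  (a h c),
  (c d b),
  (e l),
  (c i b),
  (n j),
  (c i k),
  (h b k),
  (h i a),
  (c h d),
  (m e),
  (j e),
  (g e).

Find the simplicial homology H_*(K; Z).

Take the total order a < b < c < d < e < f < g < h < i < j < k < l < m < n on the vertex set. Then K (dimension 2) consists of the simplices:

  0-simplices (14): a, b, c, d, e, f, g, h, i, j, k, l, m, n
  1-simplices (30): ab, ac, ad, ah, ai, ak, bc, bd, bh, bi, bk, cd, ch, ci, ck, dh, di, dk, ef, eg, ej, el, em, en, fm, gl, hi, hk, ik, jn
  2-simplices (14): abd, abk, ach, ack, adi, ahi, bcd, bci, bhi, bhk, cdh, cik, dhk, dik

so the chain groups are C_0 ≅ Z^14, C_1 ≅ Z^30, C_2 ≅ Z^14.

The boundary map ∂_1: C_1 → C_0 maps an edge to its endpoints' difference, ∂[p,q] = q − p.
This gives a 14×30 integer matrix of rank 12; reducing to Smith normal form yields diagonal entries (1,1,1,1,1,1,1,1,1,1,1,1).

∂_2: C_2 → C_1 acts by ∂[p,q,r] = [q,r] − [p,r] + [p,q]. For instance
  ∂dik = ik − dk + di,
  ∂dhk = hk − dk + dh.
The 30×14 boundary matrix has rank 13 and Smith normal form diag(1,1,1,1,1,1,1,1,1,1,1,1,1).

Reading off H_k = ker ∂_k / im ∂_{k+1}:

  H_0: rank C_0 − rank ∂_1 = 14 − 12 = 2, and the invariant factors of ∂_1 are all 1, so H_0 ≅ Z^2.
  H_1: rank ker ∂_1 − rank ∂_2 = (30 − 12) − 13 = 5, and the invariant factors of ∂_2 are all 1, so H_1 ≅ Z^5.
  H_2: rank ker ∂_2 − rank ∂_3 = (14 − 13) − 0 = 1, and there is no ∂_3, so H_2 ≅ Z.

(K is a triangulation of the disjoint union of a wedge of 3 circles and the torus T^2.)

H_0 = Z^2,  H_1 = Z^5,  H_2 = Z.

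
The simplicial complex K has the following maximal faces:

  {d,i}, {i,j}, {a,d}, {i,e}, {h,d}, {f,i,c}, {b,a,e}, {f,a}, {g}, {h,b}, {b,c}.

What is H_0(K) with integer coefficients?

We work with the vertex ordering a < b < c < d < e < f < g < h < i < j. The simplices of K, each written with vertices in increasing order, are:

  0-simplices (10): a, b, c, d, e, f, g, h, i, j
  1-simplices (14): ab, ad, ae, af, bc, be, bh, cf, ci, dh, di, ei, fi, ij
  2-simplices (2): abe, cfi

so the chain groups are C_0 ≅ Z^10, C_1 ≅ Z^14, C_2 ≅ Z^2.

Boundary ∂_1: C_1 → C_0 is given by ∂[p,q] = [q] − [p].
The 10×14 boundary matrix has rank 8 and Smith normal form diag(1,1,1,1,1,1,1,1).

Boundary ∂_2: C_2 → C_1 sends each 2-simplex [p,q,r] to [q,r] − [p,r] + [p,q]. For instance
  ∂abe = be − ae + ab,
  ∂cfi = fi − ci + cf.
The 14×2 boundary matrix has rank 2 and Smith normal form diag(1,1).

Computing H_k = (kernel of ∂_k) / (image of ∂_{k+1}):

  H_0: rank C_0 − rank ∂_1 = 10 − 8 = 2, and the invariant factors of ∂_1 are all 1, so H_0 = Z^2.

H_0 = Z^2.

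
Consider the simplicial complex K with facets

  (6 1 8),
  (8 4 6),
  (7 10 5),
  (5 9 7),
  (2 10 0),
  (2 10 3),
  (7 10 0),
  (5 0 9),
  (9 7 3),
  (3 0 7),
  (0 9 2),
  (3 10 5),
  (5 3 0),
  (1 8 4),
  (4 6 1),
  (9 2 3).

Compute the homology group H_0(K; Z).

H_0 = Z^2.

K has 11 vertices, 24 edges, 16 triangles.
rank ∂_0 = 0, rank ∂_1 = 9 ⇒ b_0 = 11 − 0 − 9 = 2; all invariant factors of ∂_1 are 1 so no torsion. So H_0 ≅ Z^2.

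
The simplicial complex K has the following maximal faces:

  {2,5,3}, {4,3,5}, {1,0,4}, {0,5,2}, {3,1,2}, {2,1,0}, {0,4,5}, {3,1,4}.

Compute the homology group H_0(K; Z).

H_0 ≅ Z.

Order the vertices as 0 < 1 < 2 < 3 < 4 < 5. Listing each simplex with vertices in this order, K has dimension 2 with simplices:

  0-simplices (6): [0], [1], [2], [3], [4], [5]
  1-simplices (12): [0,1], [0,2], [0,4], [0,5], [1,2], [1,3], [1,4], [2,3], [2,5], [3,4], [3,5], [4,5]
  2-simplices (8): [0,1,2], [0,1,4], [0,2,5], [0,4,5], [1,2,3], [1,3,4], [2,3,5], [3,4,5]

Hence C_0 ≅ Z^6, C_1 ≅ Z^12, C_2 ≅ Z^8.

∂_1: C_1 → C_0 is given by ∂[p,q] = [q] − [p].
This gives a 6×12 integer matrix of rank 5; reducing to Smith normal form yields diagonal entries (1,1,1,1,1).

∂_2: C_2 → C_1 acts by ∂[p,q,r] = [q,r] − [p,r] + [p,q]. For instance
  ∂[2,3,5] = [3,5] − [2,5] + [2,3],
  ∂[1,3,4] = [3,4] − [1,4] + [1,3].
This gives a 12×8 integer matrix of rank 7; reducing to Smith normal form yields diagonal entries (1,1,1,1,1,1,1).

Computing H_k = (kernel of ∂_k) / (image of ∂_{k+1}):

  H_0: rank C_0 − rank ∂_1 = 6 − 5 = 1, and the invariant factors of ∂_1 are all 1, so H_0 ≅ Z.

(K is a triangulation of the 2-sphere S^2.)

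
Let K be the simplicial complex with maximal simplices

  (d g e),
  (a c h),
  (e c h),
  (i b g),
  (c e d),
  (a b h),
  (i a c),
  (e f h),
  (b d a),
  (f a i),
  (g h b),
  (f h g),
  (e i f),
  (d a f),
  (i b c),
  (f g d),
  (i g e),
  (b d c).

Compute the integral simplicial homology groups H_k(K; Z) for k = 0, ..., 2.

We work with the vertex ordering a < b < c < d < e < f < g < h < i. The simplices of K, each written with vertices in increasing order, are:

  0-simplices (9): a, b, c, d, e, f, g, h, i
  1-simplices (27): ab, ac, ad, af, ah, ai, bc, bd, bg, bh, bi, cd, ce, ch, ci, de, df, dg, ef, eg, eh, ei, fg, fh, fi, gh, gi
  2-simplices (18): abd, abh, ach, aci, adf, afi, bcd, bci, bgh, bgi, cde, ceh, deg, dfg, efh, efi, egi, fgh

giving chain groups C_0 ≅ Z^9, C_1 ≅ Z^27, C_2 ≅ Z^18.

Boundary ∂_1: C_1 → C_0 sends each edge [p,q] (with p < q) to q − p. For instance
  ∂fg = g − f.
This gives a 9×27 integer matrix of rank 8; reducing to Smith normal form yields diagonal entries (1,1,1,1,1,1,1,1).

The boundary map ∂_2: C_2 → C_1 maps a triangle to the signed sum of its edges. For instance
  ∂adf = df − af + ad,
  ∂bgi = gi − bi + bg.
As a 27×18 matrix over Z this has rank 18, with invariant factors (1,1,1,1,1,1,1,1,1,1,1,1,1,1,1,1,1,2).

From H_k ≅ ker(∂_k) / im(∂_{k+1}) we obtain:

  H_0: rank C_0 − rank ∂_1 = 9 − 8 = 1, and the invariant factors of ∂_1 are all 1, so H_0 ≅ Z.
  H_1: rank ker ∂_1 − rank ∂_2 = (27 − 8) − 18 = 1, and ∂_2 has invariant factor 2 > 1, so H_1 ≅ Z ⊕ Z/2.
  H_2: rank ker ∂_2 − rank ∂_3 = (18 − 18) − 0 = 0, and there is no ∂_3, so H_2 ≅ 0.

As a check, the Euler characteristic is 9 − 27 + 18 = 0, which agrees with 1 − 1 + 0 = 0.

H_0 = Z,  H_1 = Z ⊕ Z/2,  H_2 = 0.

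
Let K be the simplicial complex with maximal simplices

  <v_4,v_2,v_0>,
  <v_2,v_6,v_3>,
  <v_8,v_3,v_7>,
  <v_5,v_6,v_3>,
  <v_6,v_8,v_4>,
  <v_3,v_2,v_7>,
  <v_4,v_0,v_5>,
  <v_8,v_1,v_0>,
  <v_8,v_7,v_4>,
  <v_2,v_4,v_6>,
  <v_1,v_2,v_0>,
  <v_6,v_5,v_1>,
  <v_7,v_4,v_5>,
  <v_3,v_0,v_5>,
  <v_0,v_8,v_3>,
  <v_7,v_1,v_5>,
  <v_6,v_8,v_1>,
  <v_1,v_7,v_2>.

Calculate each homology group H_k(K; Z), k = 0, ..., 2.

H_0 ≅ Z,  H_1 ≅ Z^2,  H_2 ≅ Z.

We work with the vertex ordering v_0 < v_1 < v_2 < v_3 < v_4 < v_5 < v_6 < v_7 < v_8. The simplices of K, each written with vertices in increasing order, are:

  0-simplices (9): [v_0], [v_1], [v_2], [v_3], [v_4], [v_5], [v_6], [v_7], [v_8]
  1-simplices (27): (27 of them)
  2-simplices (18): (18 of them)

Hence C_0 ≅ Z^9, C_1 ≅ Z^27, C_2 ≅ Z^18.

The boundary map ∂_1: C_1 → C_0 is given by ∂[p,q] = [q] − [p].
This gives a 9×27 integer matrix of rank 8; reducing to Smith normal form yields diagonal entries (1,1,1,1,1,1,1,1).

∂_2: C_2 → C_1 maps a triangle to the signed sum of its edges. For instance
  ∂[v_2,v_3,v_7] = [v_3,v_7] − [v_2,v_7] + [v_2,v_3],
  ∂[v_0,v_4,v_5] = [v_4,v_5] − [v_0,v_5] + [v_0,v_4].
This gives a 27×18 integer matrix of rank 17; reducing to Smith normal form yields diagonal entries (1,1,1,1,1,1,1,1,1,1,1,1,1,1,1,1,1).

Now H_k = ker ∂_k / im ∂_{k+1}, so:

  H_0: rank C_0 − rank ∂_1 = 9 − 8 = 1, and the invariant factors of ∂_1 are all 1, so H_0 = Z.
  H_1: rank ker ∂_1 − rank ∂_2 = (27 − 8) − 17 = 2, and the invariant factors of ∂_2 are all 1, so H_1 = Z^2.
  H_2: rank ker ∂_2 − rank ∂_3 = (18 − 17) − 0 = 1, and there is no ∂_3, so H_2 = Z.

(K is a triangulation of the torus T^2.)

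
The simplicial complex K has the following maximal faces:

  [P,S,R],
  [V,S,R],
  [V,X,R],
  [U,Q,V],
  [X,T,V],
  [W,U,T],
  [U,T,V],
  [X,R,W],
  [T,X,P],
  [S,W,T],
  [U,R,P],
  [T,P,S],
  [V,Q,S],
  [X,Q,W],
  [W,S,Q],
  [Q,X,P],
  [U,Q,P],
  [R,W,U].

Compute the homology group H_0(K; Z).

H_0 = Z.

We work with the vertex ordering P < Q < R < S < T < U < V < W < X. The simplices of K, each written with vertices in increasing order, are:

  0-simplices (9): P, Q, R, S, T, U, V, W, X
  1-simplices (27): PQ, PR, PS, PT, PU, PX, QS, QU, QV, QW, QX, RS, RU, RV, RW, RX, ST, SV, SW, TU, TV, TW, TX, UV, UW, VX, WX
  2-simplices (18): PQU, PQX, PRS, PRU, PST, PTX, QSV, QSW, QUV, QWX, RSV, RUW, RVX, RWX, STW, TUV, TUW, TVX

Hence C_0 ≅ Z^9, C_1 ≅ Z^27, C_2 ≅ Z^18.

The boundary map ∂_1: C_1 → C_0 maps an edge to its endpoints' difference, ∂[p,q] = q − p.
The resulting 9×27 matrix has rank 8, and its Smith normal form has invariant factors (1,1,1,1,1,1,1,1).

Boundary ∂_2: C_2 → C_1 sends each 2-simplex [p,q,r] to [q,r] − [p,r] + [p,q]. For instance
  ∂QUV = UV − QV + QU,
  ∂PST = ST − PT + PS.
The resulting 27×18 matrix has rank 17, and its Smith normal form has invariant factors (1,1,1,1,1,1,1,1,1,1,1,1,1,1,1,1,1).

From H_k ≅ ker(∂_k) / im(∂_{k+1}) we obtain:

  H_0: rank C_0 − rank ∂_1 = 9 − 8 = 1, and the invariant factors of ∂_1 are all 1, so H_0 = Z.

(K is a triangulation of the torus T^2.)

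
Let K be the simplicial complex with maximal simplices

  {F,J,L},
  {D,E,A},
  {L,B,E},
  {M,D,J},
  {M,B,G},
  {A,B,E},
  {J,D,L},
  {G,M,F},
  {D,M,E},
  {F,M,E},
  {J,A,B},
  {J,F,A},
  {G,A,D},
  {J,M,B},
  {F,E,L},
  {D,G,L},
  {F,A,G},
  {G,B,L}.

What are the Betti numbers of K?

b_0 = 1, b_1 = 2, b_2 = 1.

Take the total order A < B < D < E < F < G < J < L < M on the vertex set. Then K (dimension 2) consists of the simplices:

  0-simplices (9): A, B, D, E, F, G, J, L, M
  1-simplices (27): AB, AD, AE, AF, AG, AJ, BE, BG, BJ, BL, BM, DE, DG, DJ, DL, DM, EF, EL, EM, FG, FJ, FL, FM, GL, GM, JL, JM
  2-simplices (18): ABE, ABJ, ADE, ADG, AFG, AFJ, BEL, BGL, BGM, BJM, DEM, DGL, DJL, DJM, EFL, EFM, FGM, FJL

giving chain groups C_0 ≅ Z^9, C_1 ≅ Z^27, C_2 ≅ Z^18.

The boundary map ∂_1: C_1 → C_0 sends each edge [p,q] (with p < q) to q − p.
The 9×27 boundary matrix has rank 8 and Smith normal form diag(1,1,1,1,1,1,1,1).

∂_2: C_2 → C_1 sends each 2-simplex [p,q,r] to [q,r] − [p,r] + [p,q]. For instance
  ∂FGM = GM − FM + FG,
  ∂ABE = BE − AE + AB.
The 27×18 boundary matrix has rank 17 and Smith normal form diag(1,1,1,1,1,1,1,1,1,1,1,1,1,1,1,1,1).

Reading off H_k = ker ∂_k / im ∂_{k+1}:

  H_0: rank C_0 − rank ∂_1 = 9 − 8 = 1, and the invariant factors of ∂_1 are all 1, so H_0 = Z.
  H_1: rank ker ∂_1 − rank ∂_2 = (27 − 8) − 17 = 2, and the invariant factors of ∂_2 are all 1, so H_1 = Z^2.
  H_2: rank ker ∂_2 − rank ∂_3 = (18 − 17) − 0 = 1, and there is no ∂_3, so H_2 = Z.

As a check, the Euler characteristic is 9 − 27 + 18 = 0, which agrees with 1 − 2 + 1 = 0.
(K is a triangulation of the torus T^2.)

Hence the Betti numbers are b_0 = 1, b_1 = 2, b_2 = 1.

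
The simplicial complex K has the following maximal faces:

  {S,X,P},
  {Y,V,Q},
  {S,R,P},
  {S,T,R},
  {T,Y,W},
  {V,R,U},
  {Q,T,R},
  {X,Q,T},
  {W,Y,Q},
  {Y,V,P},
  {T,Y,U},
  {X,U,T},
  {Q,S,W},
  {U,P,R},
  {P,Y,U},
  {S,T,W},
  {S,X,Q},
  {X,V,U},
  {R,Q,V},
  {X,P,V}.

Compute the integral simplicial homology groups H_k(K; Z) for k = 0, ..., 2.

H_0 = Z,  H_1 = Z ⊕ Z/2Z,  H_2 = 0.

Order the vertices as P < Q < R < S < T < U < V < W < X < Y. Listing each simplex with vertices in this order, K has dimension 2 with simplices:

  0-simplices (10): P, Q, R, S, T, U, V, W, X, Y
  1-simplices (30): PR, PS, PU, PV, PX, PY, QR, QS, QT, QV, QW, QX, QY, RS, RT, RU, RV, ST, SW, SX, TU, TW, TX, TY, UV, UX, UY, VX, VY, WY
  2-simplices (20): PRS, PRU, PSX, PUY, PVX, PVY, QRT, QRV, QSW, QSX, QTX, QVY, QWY, RST, RUV, STW, TUX, TUY, TWY, UVX

Hence C_0 ≅ Z^10, C_1 ≅ Z^30, C_2 ≅ Z^20.

∂_1: C_1 → C_0 sends each edge [p,q] (with p < q) to q − p.
The 10×30 boundary matrix has rank 9 and Smith normal form diag(1,1,1,1,1,1,1,1,1).

∂_2: C_2 → C_1 acts by ∂[p,q,r] = [q,r] − [p,r] + [p,q]. For instance
  ∂TUY = UY − TY + TU,
  ∂QTX = TX − QX + QT.
The resulting 30×20 matrix has rank 20, and its Smith normal form has invariant factors (1,1,1,1,1,1,1,1,1,1,1,1,1,1,1,1,1,1,1,2).

Reading off H_k = ker ∂_k / im ∂_{k+1}:

  H_0: rank C_0 − rank ∂_1 = 10 − 9 = 1, and the invariant factors of ∂_1 are all 1, so H_0 = Z.
  H_1: rank ker ∂_1 − rank ∂_2 = (30 − 9) − 20 = 1, and ∂_2 has invariant factor 2 > 1, so H_1 = Z ⊕ Z/2Z.
  H_2: rank ker ∂_2 − rank ∂_3 = (20 − 20) − 0 = 0, and there is no ∂_3, so H_2 = 0.

As a check, the Euler characteristic is 10 − 30 + 20 = 0, which agrees with 1 − 1 + 0 = 0.
(K is a triangulation of the Klein bottle.)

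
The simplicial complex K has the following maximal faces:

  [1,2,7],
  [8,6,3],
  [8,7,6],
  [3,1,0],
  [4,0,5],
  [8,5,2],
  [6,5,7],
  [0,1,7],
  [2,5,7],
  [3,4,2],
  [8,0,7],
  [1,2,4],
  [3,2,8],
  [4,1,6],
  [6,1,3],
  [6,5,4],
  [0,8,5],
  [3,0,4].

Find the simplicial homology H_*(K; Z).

H_0 ≅ Z,  H_1 ≅ Z × Z/2,  H_2 = 0.

K has 9 vertices, 27 edges, 18 triangles.
rank ∂_0 = 0, rank ∂_1 = 8 ⇒ b_0 = 9 − 0 − 8 = 1; all invariant factors of ∂_1 are 1 so no torsion. So H_0 ≅ Z.
rank ∂_1 = 8, rank ∂_2 = 18 ⇒ b_1 = 27 − 8 − 18 = 1; ∂_2 has invariant factor(s) [2] giving torsion. So H_1 ≅ Z × Z/2.
rank ∂_2 = 18, rank ∂_3 = 0 ⇒ b_2 = 18 − 18 − 0 = 0. So H_2 ≅ 0.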